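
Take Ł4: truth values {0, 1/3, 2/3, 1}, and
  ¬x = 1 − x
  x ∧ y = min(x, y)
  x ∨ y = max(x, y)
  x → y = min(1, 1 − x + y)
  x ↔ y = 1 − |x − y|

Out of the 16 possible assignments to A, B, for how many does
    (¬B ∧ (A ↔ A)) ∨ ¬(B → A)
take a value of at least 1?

A = 0, B = 0 ↦ 1  ≥
A = 0, B = 1/3 ↦ 2/3  <
A = 0, B = 2/3 ↦ 2/3  <
A = 0, B = 1 ↦ 1  ≥
A = 1/3, B = 0 ↦ 1  ≥
A = 1/3, B = 1/3 ↦ 2/3  <
A = 1/3, B = 2/3 ↦ 1/3  <
A = 1/3, B = 1 ↦ 2/3  <
A = 2/3, B = 0 ↦ 1  ≥
A = 2/3, B = 1/3 ↦ 2/3  <
A = 2/3, B = 2/3 ↦ 1/3  <
A = 2/3, B = 1 ↦ 1/3  <
A = 1, B = 0 ↦ 1  ≥
A = 1, B = 1/3 ↦ 2/3  <
A = 1, B = 2/3 ↦ 1/3  <
A = 1, B = 1 ↦ 0  <
So 5 of the 16 assignments meet the threshold.

5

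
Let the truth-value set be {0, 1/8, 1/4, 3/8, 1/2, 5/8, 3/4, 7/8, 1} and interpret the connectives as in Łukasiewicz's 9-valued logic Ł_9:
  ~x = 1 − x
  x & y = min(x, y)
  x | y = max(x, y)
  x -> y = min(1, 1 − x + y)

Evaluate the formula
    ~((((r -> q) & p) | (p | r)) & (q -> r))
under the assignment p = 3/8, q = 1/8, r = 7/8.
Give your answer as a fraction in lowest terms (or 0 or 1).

r -> q = 7/8 -> 1/8 = 1/4
(r -> q) & p = 1/4 & 3/8 = 1/4
p | r = 3/8 | 7/8 = 7/8
((r -> q) & p) | (p | r) = 1/4 | 7/8 = 7/8
q -> r = 1/8 -> 7/8 = 1
(((r -> q) & p) | (p | r)) & (q -> r) = 7/8 & 1 = 7/8
~((((r -> q) & p) | (p | r)) & (q -> r)) = ~7/8 = 1/8

1/8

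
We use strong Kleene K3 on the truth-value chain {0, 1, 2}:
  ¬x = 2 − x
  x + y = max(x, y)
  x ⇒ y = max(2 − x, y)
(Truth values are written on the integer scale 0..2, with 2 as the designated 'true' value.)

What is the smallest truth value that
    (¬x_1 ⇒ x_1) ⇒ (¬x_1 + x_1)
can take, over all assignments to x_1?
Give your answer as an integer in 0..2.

Take x_1 = 1:
¬x_1 = ¬1 = 1
¬x_1 ⇒ x_1 = 1 ⇒ 1 = 1
¬x_1 = ¬1 = 1
¬x_1 + x_1 = 1 + 1 = 1
(¬x_1 ⇒ x_1) ⇒ (¬x_1 + x_1) = 1 ⇒ 1 = 1
No assignment yields a value below 1, so this is the minimum.

1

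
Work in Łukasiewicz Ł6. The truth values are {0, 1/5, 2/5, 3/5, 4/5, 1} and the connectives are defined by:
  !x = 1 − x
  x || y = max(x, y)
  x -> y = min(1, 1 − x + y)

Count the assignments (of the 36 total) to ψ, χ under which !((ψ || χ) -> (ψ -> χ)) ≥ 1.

1

value 1: 1 assignment (counts)
value 4/5: 1 assignment
value 3/5: 2 assignments
value 2/5: 2 assignments
value 1/5: 3 assignments
value 0: 27 assignments
So 1 of the 36 assignments meets the threshold.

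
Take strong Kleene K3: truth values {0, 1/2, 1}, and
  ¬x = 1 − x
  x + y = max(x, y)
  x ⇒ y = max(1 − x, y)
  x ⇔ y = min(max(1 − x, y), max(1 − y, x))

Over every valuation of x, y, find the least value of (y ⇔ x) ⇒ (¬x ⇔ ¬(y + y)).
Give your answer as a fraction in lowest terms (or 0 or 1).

1/2

Take x = 0, y = 1/2:
y ⇔ x = 1/2 ⇔ 0 = 1/2
¬x = ¬0 = 1
y + y = 1/2 + 1/2 = 1/2
¬(y + y) = ¬1/2 = 1/2
¬x ⇔ ¬(y + y) = 1 ⇔ 1/2 = 1/2
(y ⇔ x) ⇒ (¬x ⇔ ¬(y + y)) = 1/2 ⇒ 1/2 = 1/2
No assignment yields a value below 1/2, so this is the minimum.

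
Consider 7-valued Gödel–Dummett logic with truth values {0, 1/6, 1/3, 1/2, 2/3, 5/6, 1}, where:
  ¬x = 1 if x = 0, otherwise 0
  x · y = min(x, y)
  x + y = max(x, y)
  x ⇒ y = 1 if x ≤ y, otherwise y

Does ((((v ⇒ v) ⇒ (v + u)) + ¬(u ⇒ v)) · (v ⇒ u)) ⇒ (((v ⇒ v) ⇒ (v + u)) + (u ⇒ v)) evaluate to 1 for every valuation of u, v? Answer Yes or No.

No

Counterexample: take u = 1/6, v = 0.
v ⇒ v = 0 ⇒ 0 = 1
v + u = 0 + 1/6 = 1/6
(v ⇒ v) ⇒ (v + u) = 1 ⇒ 1/6 = 1/6
u ⇒ v = 1/6 ⇒ 0 = 0
¬(u ⇒ v) = ¬0 = 1
((v ⇒ v) ⇒ (v + u)) + ¬(u ⇒ v) = 1/6 + 1 = 1
v ⇒ u = 0 ⇒ 1/6 = 1
(((v ⇒ v) ⇒ (v + u)) + ¬(u ⇒ v)) · (v ⇒ u) = 1 · 1 = 1
v ⇒ v = 0 ⇒ 0 = 1
v + u = 0 + 1/6 = 1/6
(v ⇒ v) ⇒ (v + u) = 1 ⇒ 1/6 = 1/6
u ⇒ v = 1/6 ⇒ 0 = 0
((v ⇒ v) ⇒ (v + u)) + (u ⇒ v) = 1/6 + 0 = 1/6
((((v ⇒ v) ⇒ (v + u)) + ¬(u ⇒ v)) · (v ⇒ u)) ⇒ (((v ⇒ v) ⇒ (v + u)) + (u ⇒ v)) = 1 ⇒ 1/6 = 1/6
This gives 1/6 ≠ 1.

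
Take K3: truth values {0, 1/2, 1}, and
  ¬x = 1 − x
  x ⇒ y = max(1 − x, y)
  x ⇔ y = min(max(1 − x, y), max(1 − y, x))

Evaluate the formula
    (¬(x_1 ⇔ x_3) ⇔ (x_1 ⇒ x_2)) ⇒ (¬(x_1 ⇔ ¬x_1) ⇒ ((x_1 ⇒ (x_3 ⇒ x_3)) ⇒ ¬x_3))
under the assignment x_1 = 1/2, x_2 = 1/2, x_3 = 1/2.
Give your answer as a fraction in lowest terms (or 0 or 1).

x_1 ⇔ x_3 = 1/2 ⇔ 1/2 = 1/2
¬(x_1 ⇔ x_3) = ¬1/2 = 1/2
x_1 ⇒ x_2 = 1/2 ⇒ 1/2 = 1/2
¬(x_1 ⇔ x_3) ⇔ (x_1 ⇒ x_2) = 1/2 ⇔ 1/2 = 1/2
¬x_1 = ¬1/2 = 1/2
x_1 ⇔ ¬x_1 = 1/2 ⇔ 1/2 = 1/2
¬(x_1 ⇔ ¬x_1) = ¬1/2 = 1/2
x_3 ⇒ x_3 = 1/2 ⇒ 1/2 = 1/2
x_1 ⇒ (x_3 ⇒ x_3) = 1/2 ⇒ 1/2 = 1/2
¬x_3 = ¬1/2 = 1/2
(x_1 ⇒ (x_3 ⇒ x_3)) ⇒ ¬x_3 = 1/2 ⇒ 1/2 = 1/2
¬(x_1 ⇔ ¬x_1) ⇒ ((x_1 ⇒ (x_3 ⇒ x_3)) ⇒ ¬x_3) = 1/2 ⇒ 1/2 = 1/2
(¬(x_1 ⇔ x_3) ⇔ (x_1 ⇒ x_2)) ⇒ (¬(x_1 ⇔ ¬x_1) ⇒ ((x_1 ⇒ (x_3 ⇒ x_3)) ⇒ ¬x_3)) = 1/2 ⇒ 1/2 = 1/2

1/2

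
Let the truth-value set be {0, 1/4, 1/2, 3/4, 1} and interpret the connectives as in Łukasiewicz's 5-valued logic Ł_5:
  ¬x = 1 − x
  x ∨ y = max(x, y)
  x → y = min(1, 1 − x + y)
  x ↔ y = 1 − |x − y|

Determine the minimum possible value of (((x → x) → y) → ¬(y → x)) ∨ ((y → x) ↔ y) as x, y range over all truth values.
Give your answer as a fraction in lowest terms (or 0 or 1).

Take x = 1/2, y = 1/2:
x → x = 1/2 → 1/2 = 1
(x → x) → y = 1 → 1/2 = 1/2
y → x = 1/2 → 1/2 = 1
¬(y → x) = ¬1 = 0
((x → x) → y) → ¬(y → x) = 1/2 → 0 = 1/2
y → x = 1/2 → 1/2 = 1
(y → x) ↔ y = 1 ↔ 1/2 = 1/2
(((x → x) → y) → ¬(y → x)) ∨ ((y → x) ↔ y) = 1/2 ∨ 1/2 = 1/2
No assignment yields a value below 1/2, so this is the minimum.

1/2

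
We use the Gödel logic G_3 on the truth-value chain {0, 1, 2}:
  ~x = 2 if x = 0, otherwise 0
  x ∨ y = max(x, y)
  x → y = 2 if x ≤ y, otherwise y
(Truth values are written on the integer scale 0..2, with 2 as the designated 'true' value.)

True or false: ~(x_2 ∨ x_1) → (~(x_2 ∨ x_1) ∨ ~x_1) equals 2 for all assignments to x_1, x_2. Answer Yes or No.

x_1 = 0, x_2 = 0 ↦ 2
x_1 = 0, x_2 = 1 ↦ 2
x_1 = 0, x_2 = 2 ↦ 2
x_1 = 1, x_2 = 0 ↦ 2
x_1 = 1, x_2 = 1 ↦ 2
x_1 = 1, x_2 = 2 ↦ 2
x_1 = 2, x_2 = 0 ↦ 2
x_1 = 2, x_2 = 1 ↦ 2
x_1 = 2, x_2 = 2 ↦ 2
Every assignment gives a value ≥ 2.

Yes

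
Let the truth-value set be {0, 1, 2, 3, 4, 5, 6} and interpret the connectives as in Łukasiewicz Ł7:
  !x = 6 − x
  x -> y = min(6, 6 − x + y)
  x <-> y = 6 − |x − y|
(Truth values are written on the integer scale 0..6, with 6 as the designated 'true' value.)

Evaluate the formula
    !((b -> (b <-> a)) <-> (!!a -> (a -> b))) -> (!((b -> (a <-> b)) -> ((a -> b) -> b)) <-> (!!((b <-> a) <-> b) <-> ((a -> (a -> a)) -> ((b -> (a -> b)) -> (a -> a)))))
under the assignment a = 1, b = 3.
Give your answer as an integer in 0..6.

6

b <-> a = 3 <-> 1 = 4
b -> (b <-> a) = 3 -> 4 = 6
!a = !1 = 5
!!a = !5 = 1
a -> b = 1 -> 3 = 6
!!a -> (a -> b) = 1 -> 6 = 6
(b -> (b <-> a)) <-> (!!a -> (a -> b)) = 6 <-> 6 = 6
!((b -> (b <-> a)) <-> (!!a -> (a -> b))) = !6 = 0
a <-> b = 1 <-> 3 = 4
b -> (a <-> b) = 3 -> 4 = 6
a -> b = 1 -> 3 = 6
(a -> b) -> b = 6 -> 3 = 3
(b -> (a <-> b)) -> ((a -> b) -> b) = 6 -> 3 = 3
!((b -> (a <-> b)) -> ((a -> b) -> b)) = !3 = 3
b <-> a = 3 <-> 1 = 4
(b <-> a) <-> b = 4 <-> 3 = 5
!((b <-> a) <-> b) = !5 = 1
!!((b <-> a) <-> b) = !1 = 5
a -> a = 1 -> 1 = 6
a -> (a -> a) = 1 -> 6 = 6
a -> b = 1 -> 3 = 6
b -> (a -> b) = 3 -> 6 = 6
a -> a = 1 -> 1 = 6
(b -> (a -> b)) -> (a -> a) = 6 -> 6 = 6
(a -> (a -> a)) -> ((b -> (a -> b)) -> (a -> a)) = 6 -> 6 = 6
!!((b <-> a) <-> b) <-> ((a -> (a -> a)) -> ((b -> (a -> b)) -> (a -> a))) = 5 <-> 6 = 5
!((b -> (a <-> b)) -> ((a -> b) -> b)) <-> (!!((b <-> a) <-> b) <-> ((a -> (a -> a)) -> ((b -> (a -> b)) -> (a -> a)))) = 3 <-> 5 = 4
!((b -> (b <-> a)) <-> (!!a -> (a -> b))) -> (!((b -> (a <-> b)) -> ((a -> b) -> b)) <-> (!!((b <-> a) <-> b) <-> ((a -> (a -> a)) -> ((b -> (a -> b)) -> (a -> a))))) = 0 -> 4 = 6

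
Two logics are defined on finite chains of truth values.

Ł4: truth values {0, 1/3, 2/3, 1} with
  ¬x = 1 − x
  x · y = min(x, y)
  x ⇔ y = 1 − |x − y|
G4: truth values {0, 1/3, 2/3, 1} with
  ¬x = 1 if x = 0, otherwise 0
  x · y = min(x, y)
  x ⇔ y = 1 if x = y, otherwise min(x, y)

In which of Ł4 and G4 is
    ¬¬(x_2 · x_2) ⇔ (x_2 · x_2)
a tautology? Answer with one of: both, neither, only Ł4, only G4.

In Ł4: every assignment gives 1 — tautology.
In G4: at x_2 = 1/3 the value is 1/3 — not a tautology.

only Ł4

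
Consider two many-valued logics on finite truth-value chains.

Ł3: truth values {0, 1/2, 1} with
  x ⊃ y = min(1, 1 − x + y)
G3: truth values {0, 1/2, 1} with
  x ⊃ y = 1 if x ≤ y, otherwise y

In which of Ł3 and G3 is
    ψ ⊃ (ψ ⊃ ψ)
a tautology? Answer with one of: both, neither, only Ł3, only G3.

In Ł3: every assignment gives 1 — tautology.
In G3: every assignment gives 1 — tautology.

both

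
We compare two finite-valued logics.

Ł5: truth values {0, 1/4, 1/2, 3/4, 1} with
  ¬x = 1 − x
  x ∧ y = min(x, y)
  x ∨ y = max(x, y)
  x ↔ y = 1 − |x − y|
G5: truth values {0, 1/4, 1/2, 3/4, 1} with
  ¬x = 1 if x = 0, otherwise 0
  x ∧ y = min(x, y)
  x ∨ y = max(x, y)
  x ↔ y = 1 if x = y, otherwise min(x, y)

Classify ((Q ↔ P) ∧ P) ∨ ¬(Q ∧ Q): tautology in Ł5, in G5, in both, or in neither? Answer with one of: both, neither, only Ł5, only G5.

In Ł5: at P = 0, Q = 1/4 the value is 3/4 — not a tautology.
In G5: at P = 0, Q = 1/4 the value is 0 — not a tautology.

neither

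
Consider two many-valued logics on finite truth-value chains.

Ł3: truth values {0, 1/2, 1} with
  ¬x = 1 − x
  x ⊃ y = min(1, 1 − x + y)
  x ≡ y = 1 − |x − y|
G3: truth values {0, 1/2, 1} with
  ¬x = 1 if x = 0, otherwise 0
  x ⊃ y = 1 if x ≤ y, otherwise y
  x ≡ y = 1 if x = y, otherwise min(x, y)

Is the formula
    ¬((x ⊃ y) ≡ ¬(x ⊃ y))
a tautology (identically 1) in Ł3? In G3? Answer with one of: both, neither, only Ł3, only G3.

only G3

In Ł3: at x = 1/2, y = 0 the value is 0 — not a tautology.
In G3: every assignment gives 1 — tautology.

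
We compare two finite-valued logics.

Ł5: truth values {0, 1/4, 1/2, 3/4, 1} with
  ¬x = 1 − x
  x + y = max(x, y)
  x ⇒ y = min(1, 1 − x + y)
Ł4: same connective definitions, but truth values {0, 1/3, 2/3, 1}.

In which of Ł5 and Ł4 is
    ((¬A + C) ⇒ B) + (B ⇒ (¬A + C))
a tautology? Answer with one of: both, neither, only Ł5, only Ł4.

both

In Ł5: every assignment gives 1 — tautology.
In Ł4: every assignment gives 1 — tautology.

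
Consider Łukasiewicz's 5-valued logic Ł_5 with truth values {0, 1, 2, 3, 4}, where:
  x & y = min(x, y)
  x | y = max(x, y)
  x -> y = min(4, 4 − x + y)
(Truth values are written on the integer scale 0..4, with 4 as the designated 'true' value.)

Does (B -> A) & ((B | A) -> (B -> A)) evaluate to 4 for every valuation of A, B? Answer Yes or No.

No

Counterexample: take A = 0, B = 1.
B -> A = 1 -> 0 = 3
B | A = 1 | 0 = 1
B -> A = 1 -> 0 = 3
(B | A) -> (B -> A) = 1 -> 3 = 4
(B -> A) & ((B | A) -> (B -> A)) = 3 & 4 = 3
This gives 3 ≠ 4.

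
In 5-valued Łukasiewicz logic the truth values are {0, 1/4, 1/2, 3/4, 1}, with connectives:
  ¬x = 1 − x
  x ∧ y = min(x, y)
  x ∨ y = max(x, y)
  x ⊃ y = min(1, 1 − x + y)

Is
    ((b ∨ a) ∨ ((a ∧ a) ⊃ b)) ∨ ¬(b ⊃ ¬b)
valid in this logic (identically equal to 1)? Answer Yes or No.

Counterexample: take a = 1/4, b = 0.
b ∨ a = 0 ∨ 1/4 = 1/4
a ∧ a = 1/4 ∧ 1/4 = 1/4
(a ∧ a) ⊃ b = 1/4 ⊃ 0 = 3/4
(b ∨ a) ∨ ((a ∧ a) ⊃ b) = 1/4 ∨ 3/4 = 3/4
¬b = ¬0 = 1
b ⊃ ¬b = 0 ⊃ 1 = 1
¬(b ⊃ ¬b) = ¬1 = 0
((b ∨ a) ∨ ((a ∧ a) ⊃ b)) ∨ ¬(b ⊃ ¬b) = 3/4 ∨ 0 = 3/4
This gives 3/4 ≠ 1.

No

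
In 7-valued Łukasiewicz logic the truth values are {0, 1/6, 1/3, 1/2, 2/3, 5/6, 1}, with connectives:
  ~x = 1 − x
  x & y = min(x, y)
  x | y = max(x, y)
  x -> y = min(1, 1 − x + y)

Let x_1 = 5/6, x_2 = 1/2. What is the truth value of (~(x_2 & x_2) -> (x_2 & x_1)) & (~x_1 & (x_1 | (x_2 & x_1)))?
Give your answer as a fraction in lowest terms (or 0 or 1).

x_2 & x_2 = 1/2 & 1/2 = 1/2
~(x_2 & x_2) = ~1/2 = 1/2
x_2 & x_1 = 1/2 & 5/6 = 1/2
~(x_2 & x_2) -> (x_2 & x_1) = 1/2 -> 1/2 = 1
~x_1 = ~5/6 = 1/6
x_2 & x_1 = 1/2 & 5/6 = 1/2
x_1 | (x_2 & x_1) = 5/6 | 1/2 = 5/6
~x_1 & (x_1 | (x_2 & x_1)) = 1/6 & 5/6 = 1/6
(~(x_2 & x_2) -> (x_2 & x_1)) & (~x_1 & (x_1 | (x_2 & x_1))) = 1 & 1/6 = 1/6

1/6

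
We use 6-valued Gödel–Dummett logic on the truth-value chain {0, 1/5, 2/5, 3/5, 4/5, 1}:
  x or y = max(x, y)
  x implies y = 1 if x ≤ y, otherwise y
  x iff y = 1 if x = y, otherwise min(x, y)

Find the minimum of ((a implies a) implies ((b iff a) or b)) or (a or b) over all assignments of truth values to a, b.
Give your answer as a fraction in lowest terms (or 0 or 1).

1/5

Take a = 0, b = 1/5:
a implies a = 0 implies 0 = 1
b iff a = 1/5 iff 0 = 0
(b iff a) or b = 0 or 1/5 = 1/5
(a implies a) implies ((b iff a) or b) = 1 implies 1/5 = 1/5
a or b = 0 or 1/5 = 1/5
((a implies a) implies ((b iff a) or b)) or (a or b) = 1/5 or 1/5 = 1/5
No assignment yields a value below 1/5, so this is the minimum.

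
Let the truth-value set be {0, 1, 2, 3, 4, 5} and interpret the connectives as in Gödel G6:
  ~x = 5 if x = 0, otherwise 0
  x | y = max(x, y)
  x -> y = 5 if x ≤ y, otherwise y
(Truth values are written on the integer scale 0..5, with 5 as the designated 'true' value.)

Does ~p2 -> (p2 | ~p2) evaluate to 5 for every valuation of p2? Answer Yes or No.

p2 = 0 ↦ 5
p2 = 1 ↦ 5
p2 = 2 ↦ 5
p2 = 3 ↦ 5
p2 = 4 ↦ 5
p2 = 5 ↦ 5
Every assignment gives a value ≥ 5.

Yes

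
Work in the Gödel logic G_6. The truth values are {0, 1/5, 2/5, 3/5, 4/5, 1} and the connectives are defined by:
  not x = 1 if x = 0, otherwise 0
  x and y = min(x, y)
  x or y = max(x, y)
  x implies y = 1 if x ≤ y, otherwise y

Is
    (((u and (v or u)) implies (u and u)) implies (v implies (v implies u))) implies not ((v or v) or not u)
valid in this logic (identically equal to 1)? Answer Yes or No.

Counterexample: take u = 0, v = 0.
v or u = 0 or 0 = 0
u and (v or u) = 0 and 0 = 0
u and u = 0 and 0 = 0
(u and (v or u)) implies (u and u) = 0 implies 0 = 1
v implies u = 0 implies 0 = 1
v implies (v implies u) = 0 implies 1 = 1
((u and (v or u)) implies (u and u)) implies (v implies (v implies u)) = 1 implies 1 = 1
v or v = 0 or 0 = 0
not u = not 0 = 1
(v or v) or not u = 0 or 1 = 1
not ((v or v) or not u) = not 1 = 0
(((u and (v or u)) implies (u and u)) implies (v implies (v implies u))) implies not ((v or v) or not u) = 1 implies 0 = 0
This gives 0 ≠ 1.

No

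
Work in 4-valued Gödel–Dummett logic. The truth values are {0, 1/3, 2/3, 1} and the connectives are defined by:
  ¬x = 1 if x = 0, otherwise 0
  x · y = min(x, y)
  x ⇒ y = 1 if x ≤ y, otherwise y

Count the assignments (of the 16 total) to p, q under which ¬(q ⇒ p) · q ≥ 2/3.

p = 0, q = 0 ↦ 0  <
p = 0, q = 1/3 ↦ 1/3  <
p = 0, q = 2/3 ↦ 2/3  ≥
p = 0, q = 1 ↦ 1  ≥
p = 1/3, q = 0 ↦ 0  <
p = 1/3, q = 1/3 ↦ 0  <
p = 1/3, q = 2/3 ↦ 0  <
p = 1/3, q = 1 ↦ 0  <
p = 2/3, q = 0 ↦ 0  <
p = 2/3, q = 1/3 ↦ 0  <
p = 2/3, q = 2/3 ↦ 0  <
p = 2/3, q = 1 ↦ 0  <
p = 1, q = 0 ↦ 0  <
p = 1, q = 1/3 ↦ 0  <
p = 1, q = 2/3 ↦ 0  <
p = 1, q = 1 ↦ 0  <
So 2 of the 16 assignments meet the threshold.

2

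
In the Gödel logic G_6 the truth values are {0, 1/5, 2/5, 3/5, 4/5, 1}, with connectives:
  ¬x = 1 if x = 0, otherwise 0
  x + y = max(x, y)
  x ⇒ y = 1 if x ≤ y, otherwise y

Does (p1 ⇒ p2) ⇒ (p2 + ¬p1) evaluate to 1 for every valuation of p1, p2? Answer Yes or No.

Counterexample: take p1 = 1/5, p2 = 1/5.
p1 ⇒ p2 = 1/5 ⇒ 1/5 = 1
¬p1 = ¬1/5 = 0
p2 + ¬p1 = 1/5 + 0 = 1/5
(p1 ⇒ p2) ⇒ (p2 + ¬p1) = 1 ⇒ 1/5 = 1/5
This gives 1/5 ≠ 1.

No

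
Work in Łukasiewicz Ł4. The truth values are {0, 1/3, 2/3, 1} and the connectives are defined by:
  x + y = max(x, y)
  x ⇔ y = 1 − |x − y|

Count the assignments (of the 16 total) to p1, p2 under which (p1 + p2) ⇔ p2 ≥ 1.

p1 = 0, p2 = 0 ↦ 1  ≥
p1 = 0, p2 = 1/3 ↦ 1  ≥
p1 = 0, p2 = 2/3 ↦ 1  ≥
p1 = 0, p2 = 1 ↦ 1  ≥
p1 = 1/3, p2 = 0 ↦ 2/3  <
p1 = 1/3, p2 = 1/3 ↦ 1  ≥
p1 = 1/3, p2 = 2/3 ↦ 1  ≥
p1 = 1/3, p2 = 1 ↦ 1  ≥
p1 = 2/3, p2 = 0 ↦ 1/3  <
p1 = 2/3, p2 = 1/3 ↦ 2/3  <
p1 = 2/3, p2 = 2/3 ↦ 1  ≥
p1 = 2/3, p2 = 1 ↦ 1  ≥
p1 = 1, p2 = 0 ↦ 0  <
p1 = 1, p2 = 1/3 ↦ 1/3  <
p1 = 1, p2 = 2/3 ↦ 2/3  <
p1 = 1, p2 = 1 ↦ 1  ≥
So 10 of the 16 assignments meet the threshold.

10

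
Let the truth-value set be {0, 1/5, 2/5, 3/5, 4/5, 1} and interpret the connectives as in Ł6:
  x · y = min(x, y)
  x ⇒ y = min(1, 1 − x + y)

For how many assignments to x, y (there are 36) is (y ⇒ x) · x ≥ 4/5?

12

value 1: 6 assignments (counts)
value 4/5: 6 assignments (counts)
value 3/5: 6 assignments
value 2/5: 6 assignments
value 1/5: 6 assignments
value 0: 6 assignments
So 12 of the 36 assignments meet the threshold.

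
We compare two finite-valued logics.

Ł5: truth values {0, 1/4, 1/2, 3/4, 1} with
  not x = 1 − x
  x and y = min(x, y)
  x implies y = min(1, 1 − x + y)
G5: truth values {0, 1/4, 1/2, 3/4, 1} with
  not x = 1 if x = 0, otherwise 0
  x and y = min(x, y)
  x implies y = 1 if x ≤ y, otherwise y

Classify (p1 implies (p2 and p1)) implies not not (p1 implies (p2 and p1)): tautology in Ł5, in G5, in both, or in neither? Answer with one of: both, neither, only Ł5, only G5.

In Ł5: every assignment gives 1 — tautology.
In G5: every assignment gives 1 — tautology.

both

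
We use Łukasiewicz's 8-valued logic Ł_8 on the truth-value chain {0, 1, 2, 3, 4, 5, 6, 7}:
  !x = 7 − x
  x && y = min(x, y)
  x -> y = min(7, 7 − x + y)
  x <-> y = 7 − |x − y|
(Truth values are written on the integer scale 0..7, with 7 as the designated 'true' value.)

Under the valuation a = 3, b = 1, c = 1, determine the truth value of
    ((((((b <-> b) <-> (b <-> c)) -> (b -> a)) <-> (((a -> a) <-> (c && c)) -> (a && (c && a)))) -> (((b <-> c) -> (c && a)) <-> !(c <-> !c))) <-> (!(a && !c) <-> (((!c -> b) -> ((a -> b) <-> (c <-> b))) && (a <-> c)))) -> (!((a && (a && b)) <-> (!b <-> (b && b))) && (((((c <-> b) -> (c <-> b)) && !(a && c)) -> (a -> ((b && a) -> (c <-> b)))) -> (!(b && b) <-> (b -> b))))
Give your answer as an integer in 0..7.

4

b <-> b = 1 <-> 1 = 7
b <-> c = 1 <-> 1 = 7
(b <-> b) <-> (b <-> c) = 7 <-> 7 = 7
b -> a = 1 -> 3 = 7
((b <-> b) <-> (b <-> c)) -> (b -> a) = 7 -> 7 = 7
a -> a = 3 -> 3 = 7
c && c = 1 && 1 = 1
(a -> a) <-> (c && c) = 7 <-> 1 = 1
c && a = 1 && 3 = 1
a && (c && a) = 3 && 1 = 1
((a -> a) <-> (c && c)) -> (a && (c && a)) = 1 -> 1 = 7
(((b <-> b) <-> (b <-> c)) -> (b -> a)) <-> (((a -> a) <-> (c && c)) -> (a && (c && a))) = 7 <-> 7 = 7
b <-> c = 1 <-> 1 = 7
c && a = 1 && 3 = 1
(b <-> c) -> (c && a) = 7 -> 1 = 1
!c = !1 = 6
c <-> !c = 1 <-> 6 = 2
!(c <-> !c) = !2 = 5
((b <-> c) -> (c && a)) <-> !(c <-> !c) = 1 <-> 5 = 3
((((b <-> b) <-> (b <-> c)) -> (b -> a)) <-> (((a -> a) <-> (c && c)) -> (a && (c && a)))) -> (((b <-> c) -> (c && a)) <-> !(c <-> !c)) = 7 -> 3 = 3
!c = !1 = 6
a && !c = 3 && 6 = 3
!(a && !c) = !3 = 4
!c = !1 = 6
!c -> b = 6 -> 1 = 2
a -> b = 3 -> 1 = 5
c <-> b = 1 <-> 1 = 7
(a -> b) <-> (c <-> b) = 5 <-> 7 = 5
(!c -> b) -> ((a -> b) <-> (c <-> b)) = 2 -> 5 = 7
a <-> c = 3 <-> 1 = 5
((!c -> b) -> ((a -> b) <-> (c <-> b))) && (a <-> c) = 7 && 5 = 5
!(a && !c) <-> (((!c -> b) -> ((a -> b) <-> (c <-> b))) && (a <-> c)) = 4 <-> 5 = 6
(((((b <-> b) <-> (b <-> c)) -> (b -> a)) <-> (((a -> a) <-> (c && c)) -> (a && (c && a)))) -> (((b <-> c) -> (c && a)) <-> !(c <-> !c))) <-> (!(a && !c) <-> (((!c -> b) -> ((a -> b) <-> (c <-> b))) && (a <-> c))) = 3 <-> 6 = 4
a && b = 3 && 1 = 1
a && (a && b) = 3 && 1 = 1
!b = !1 = 6
b && b = 1 && 1 = 1
!b <-> (b && b) = 6 <-> 1 = 2
(a && (a && b)) <-> (!b <-> (b && b)) = 1 <-> 2 = 6
!((a && (a && b)) <-> (!b <-> (b && b))) = !6 = 1
c <-> b = 1 <-> 1 = 7
c <-> b = 1 <-> 1 = 7
(c <-> b) -> (c <-> b) = 7 -> 7 = 7
a && c = 3 && 1 = 1
!(a && c) = !1 = 6
((c <-> b) -> (c <-> b)) && !(a && c) = 7 && 6 = 6
b && a = 1 && 3 = 1
c <-> b = 1 <-> 1 = 7
(b && a) -> (c <-> b) = 1 -> 7 = 7
a -> ((b && a) -> (c <-> b)) = 3 -> 7 = 7
(((c <-> b) -> (c <-> b)) && !(a && c)) -> (a -> ((b && a) -> (c <-> b))) = 6 -> 7 = 7
b && b = 1 && 1 = 1
!(b && b) = !1 = 6
b -> b = 1 -> 1 = 7
!(b && b) <-> (b -> b) = 6 <-> 7 = 6
((((c <-> b) -> (c <-> b)) && !(a && c)) -> (a -> ((b && a) -> (c <-> b)))) -> (!(b && b) <-> (b -> b)) = 7 -> 6 = 6
!((a && (a && b)) <-> (!b <-> (b && b))) && (((((c <-> b) -> (c <-> b)) && !(a && c)) -> (a -> ((b && a) -> (c <-> b)))) -> (!(b && b) <-> (b -> b))) = 1 && 6 = 1
((((((b <-> b) <-> (b <-> c)) -> (b -> a)) <-> (((a -> a) <-> (c && c)) -> (a && (c && a)))) -> (((b <-> c) -> (c && a)) <-> !(c <-> !c))) <-> (!(a && !c) <-> (((!c -> b) -> ((a -> b) <-> (c <-> b))) && (a <-> c)))) -> (!((a && (a && b)) <-> (!b <-> (b && b))) && (((((c <-> b) -> (c <-> b)) && !(a && c)) -> (a -> ((b && a) -> (c <-> b)))) -> (!(b && b) <-> (b -> b)))) = 4 -> 1 = 4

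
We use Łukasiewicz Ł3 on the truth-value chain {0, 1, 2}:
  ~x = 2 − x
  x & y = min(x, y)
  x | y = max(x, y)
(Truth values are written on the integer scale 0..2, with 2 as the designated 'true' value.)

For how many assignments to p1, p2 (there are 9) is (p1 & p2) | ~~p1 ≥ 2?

3

p1 = 0, p2 = 0 ↦ 0  <
p1 = 0, p2 = 1 ↦ 0  <
p1 = 0, p2 = 2 ↦ 0  <
p1 = 1, p2 = 0 ↦ 1  <
p1 = 1, p2 = 1 ↦ 1  <
p1 = 1, p2 = 2 ↦ 1  <
p1 = 2, p2 = 0 ↦ 2  ≥
p1 = 2, p2 = 1 ↦ 2  ≥
p1 = 2, p2 = 2 ↦ 2  ≥
So 3 of the 9 assignments meet the threshold.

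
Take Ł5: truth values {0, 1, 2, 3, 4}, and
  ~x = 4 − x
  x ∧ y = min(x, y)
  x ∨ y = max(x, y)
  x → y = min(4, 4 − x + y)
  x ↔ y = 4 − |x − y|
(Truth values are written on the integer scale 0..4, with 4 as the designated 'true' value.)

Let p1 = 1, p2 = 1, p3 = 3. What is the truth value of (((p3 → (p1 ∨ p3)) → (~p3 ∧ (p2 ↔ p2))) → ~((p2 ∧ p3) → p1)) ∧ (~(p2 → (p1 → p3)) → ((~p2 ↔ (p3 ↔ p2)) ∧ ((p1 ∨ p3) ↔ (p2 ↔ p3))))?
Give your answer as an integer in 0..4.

p1 ∨ p3 = 1 ∨ 3 = 3
p3 → (p1 ∨ p3) = 3 → 3 = 4
~p3 = ~3 = 1
p2 ↔ p2 = 1 ↔ 1 = 4
~p3 ∧ (p2 ↔ p2) = 1 ∧ 4 = 1
(p3 → (p1 ∨ p3)) → (~p3 ∧ (p2 ↔ p2)) = 4 → 1 = 1
p2 ∧ p3 = 1 ∧ 3 = 1
(p2 ∧ p3) → p1 = 1 → 1 = 4
~((p2 ∧ p3) → p1) = ~4 = 0
((p3 → (p1 ∨ p3)) → (~p3 ∧ (p2 ↔ p2))) → ~((p2 ∧ p3) → p1) = 1 → 0 = 3
p1 → p3 = 1 → 3 = 4
p2 → (p1 → p3) = 1 → 4 = 4
~(p2 → (p1 → p3)) = ~4 = 0
~p2 = ~1 = 3
p3 ↔ p2 = 3 ↔ 1 = 2
~p2 ↔ (p3 ↔ p2) = 3 ↔ 2 = 3
p1 ∨ p3 = 1 ∨ 3 = 3
p2 ↔ p3 = 1 ↔ 3 = 2
(p1 ∨ p3) ↔ (p2 ↔ p3) = 3 ↔ 2 = 3
(~p2 ↔ (p3 ↔ p2)) ∧ ((p1 ∨ p3) ↔ (p2 ↔ p3)) = 3 ∧ 3 = 3
~(p2 → (p1 → p3)) → ((~p2 ↔ (p3 ↔ p2)) ∧ ((p1 ∨ p3) ↔ (p2 ↔ p3))) = 0 → 3 = 4
(((p3 → (p1 ∨ p3)) → (~p3 ∧ (p2 ↔ p2))) → ~((p2 ∧ p3) → p1)) ∧ (~(p2 → (p1 → p3)) → ((~p2 ↔ (p3 ↔ p2)) ∧ ((p1 ∨ p3) ↔ (p2 ↔ p3)))) = 3 ∧ 4 = 3

3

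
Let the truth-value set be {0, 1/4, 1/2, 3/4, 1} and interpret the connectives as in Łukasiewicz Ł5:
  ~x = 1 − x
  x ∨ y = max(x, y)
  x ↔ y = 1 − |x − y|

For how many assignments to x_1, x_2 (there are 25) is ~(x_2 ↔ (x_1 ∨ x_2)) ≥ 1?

value 1: 1 assignment (counts)
value 3/4: 2 assignments
value 1/2: 3 assignments
value 1/4: 4 assignments
value 0: 15 assignments
So 1 of the 25 assignments meets the threshold.

1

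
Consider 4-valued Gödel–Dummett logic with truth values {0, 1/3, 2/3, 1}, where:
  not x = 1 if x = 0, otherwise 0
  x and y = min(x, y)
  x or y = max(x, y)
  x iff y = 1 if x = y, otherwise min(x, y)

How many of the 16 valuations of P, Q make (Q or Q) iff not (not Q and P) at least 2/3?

11

P = 0, Q = 0 ↦ 0  <
P = 0, Q = 1/3 ↦ 1/3  <
P = 0, Q = 2/3 ↦ 2/3  ≥
P = 0, Q = 1 ↦ 1  ≥
P = 1/3, Q = 0 ↦ 1  ≥
P = 1/3, Q = 1/3 ↦ 1/3  <
P = 1/3, Q = 2/3 ↦ 2/3  ≥
P = 1/3, Q = 1 ↦ 1  ≥
P = 2/3, Q = 0 ↦ 1  ≥
P = 2/3, Q = 1/3 ↦ 1/3  <
P = 2/3, Q = 2/3 ↦ 2/3  ≥
P = 2/3, Q = 1 ↦ 1  ≥
P = 1, Q = 0 ↦ 1  ≥
P = 1, Q = 1/3 ↦ 1/3  <
P = 1, Q = 2/3 ↦ 2/3  ≥
P = 1, Q = 1 ↦ 1  ≥
So 11 of the 16 assignments meet the threshold.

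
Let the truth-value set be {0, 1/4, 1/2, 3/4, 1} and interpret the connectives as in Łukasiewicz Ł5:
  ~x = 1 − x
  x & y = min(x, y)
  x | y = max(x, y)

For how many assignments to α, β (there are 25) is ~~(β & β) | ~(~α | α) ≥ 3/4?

10

value 1: 5 assignments (counts)
value 3/4: 5 assignments (counts)
value 1/2: 7 assignments
value 1/4: 6 assignments
value 0: 2 assignments
So 10 of the 25 assignments meet the threshold.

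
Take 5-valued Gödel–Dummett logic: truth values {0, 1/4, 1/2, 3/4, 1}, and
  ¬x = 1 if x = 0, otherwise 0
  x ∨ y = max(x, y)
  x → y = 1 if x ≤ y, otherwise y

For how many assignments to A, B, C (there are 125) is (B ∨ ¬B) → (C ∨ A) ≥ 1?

79

value 1: 79 assignments (counts)
value 3/4: 14 assignments
value 1/2: 15 assignments
value 1/4: 12 assignments
value 0: 5 assignments
So 79 of the 125 assignments meet the threshold.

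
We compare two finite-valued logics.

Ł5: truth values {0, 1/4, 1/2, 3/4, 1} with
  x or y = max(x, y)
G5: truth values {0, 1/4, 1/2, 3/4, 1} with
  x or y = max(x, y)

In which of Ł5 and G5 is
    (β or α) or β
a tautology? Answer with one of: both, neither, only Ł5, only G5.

neither

In Ł5: at α = 0, β = 0 the value is 0 — not a tautology.
In G5: at α = 0, β = 0 the value is 0 — not a tautology.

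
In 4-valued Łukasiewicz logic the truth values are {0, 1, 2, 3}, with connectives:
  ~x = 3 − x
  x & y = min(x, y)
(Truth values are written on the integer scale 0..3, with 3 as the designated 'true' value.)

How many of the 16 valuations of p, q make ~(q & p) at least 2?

p = 0, q = 0 ↦ 3  ≥
p = 0, q = 1 ↦ 3  ≥
p = 0, q = 2 ↦ 3  ≥
p = 0, q = 3 ↦ 3  ≥
p = 1, q = 0 ↦ 3  ≥
p = 1, q = 1 ↦ 2  ≥
p = 1, q = 2 ↦ 2  ≥
p = 1, q = 3 ↦ 2  ≥
p = 2, q = 0 ↦ 3  ≥
p = 2, q = 1 ↦ 2  ≥
p = 2, q = 2 ↦ 1  <
p = 2, q = 3 ↦ 1  <
p = 3, q = 0 ↦ 3  ≥
p = 3, q = 1 ↦ 2  ≥
p = 3, q = 2 ↦ 1  <
p = 3, q = 3 ↦ 0  <
So 12 of the 16 assignments meet the threshold.

12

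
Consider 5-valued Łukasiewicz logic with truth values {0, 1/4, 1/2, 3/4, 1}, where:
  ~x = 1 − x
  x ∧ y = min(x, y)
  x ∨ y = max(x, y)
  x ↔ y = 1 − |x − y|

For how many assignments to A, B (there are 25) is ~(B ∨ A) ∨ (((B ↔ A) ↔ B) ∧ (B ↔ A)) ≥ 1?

value 1: 2 assignments (counts)
value 3/4: 9 assignments
value 1/2: 8 assignments
value 1/4: 4 assignments
value 0: 2 assignments
So 2 of the 25 assignments meet the threshold.

2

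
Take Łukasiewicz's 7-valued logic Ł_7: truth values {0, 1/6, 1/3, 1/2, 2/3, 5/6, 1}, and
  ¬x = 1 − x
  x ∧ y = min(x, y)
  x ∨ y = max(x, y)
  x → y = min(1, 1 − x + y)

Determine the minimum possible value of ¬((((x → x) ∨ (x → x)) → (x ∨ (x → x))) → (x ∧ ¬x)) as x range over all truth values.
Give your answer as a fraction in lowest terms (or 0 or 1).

Take x = 1/2:
x → x = 1/2 → 1/2 = 1
x → x = 1/2 → 1/2 = 1
(x → x) ∨ (x → x) = 1 ∨ 1 = 1
x → x = 1/2 → 1/2 = 1
x ∨ (x → x) = 1/2 ∨ 1 = 1
((x → x) ∨ (x → x)) → (x ∨ (x → x)) = 1 → 1 = 1
¬x = ¬1/2 = 1/2
x ∧ ¬x = 1/2 ∧ 1/2 = 1/2
(((x → x) ∨ (x → x)) → (x ∨ (x → x))) → (x ∧ ¬x) = 1 → 1/2 = 1/2
¬((((x → x) ∨ (x → x)) → (x ∨ (x → x))) → (x ∧ ¬x)) = ¬1/2 = 1/2
No assignment yields a value below 1/2, so this is the minimum.

1/2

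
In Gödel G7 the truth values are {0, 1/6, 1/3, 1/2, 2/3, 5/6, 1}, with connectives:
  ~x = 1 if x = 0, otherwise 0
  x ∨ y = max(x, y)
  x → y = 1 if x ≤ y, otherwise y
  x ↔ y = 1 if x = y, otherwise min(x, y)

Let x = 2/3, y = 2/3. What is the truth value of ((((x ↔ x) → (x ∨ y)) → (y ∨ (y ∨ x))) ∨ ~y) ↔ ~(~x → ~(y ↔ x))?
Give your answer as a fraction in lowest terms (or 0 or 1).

x ↔ x = 2/3 ↔ 2/3 = 1
x ∨ y = 2/3 ∨ 2/3 = 2/3
(x ↔ x) → (x ∨ y) = 1 → 2/3 = 2/3
y ∨ x = 2/3 ∨ 2/3 = 2/3
y ∨ (y ∨ x) = 2/3 ∨ 2/3 = 2/3
((x ↔ x) → (x ∨ y)) → (y ∨ (y ∨ x)) = 2/3 → 2/3 = 1
~y = ~2/3 = 0
(((x ↔ x) → (x ∨ y)) → (y ∨ (y ∨ x))) ∨ ~y = 1 ∨ 0 = 1
~x = ~2/3 = 0
y ↔ x = 2/3 ↔ 2/3 = 1
~(y ↔ x) = ~1 = 0
~x → ~(y ↔ x) = 0 → 0 = 1
~(~x → ~(y ↔ x)) = ~1 = 0
((((x ↔ x) → (x ∨ y)) → (y ∨ (y ∨ x))) ∨ ~y) ↔ ~(~x → ~(y ↔ x)) = 1 ↔ 0 = 0

0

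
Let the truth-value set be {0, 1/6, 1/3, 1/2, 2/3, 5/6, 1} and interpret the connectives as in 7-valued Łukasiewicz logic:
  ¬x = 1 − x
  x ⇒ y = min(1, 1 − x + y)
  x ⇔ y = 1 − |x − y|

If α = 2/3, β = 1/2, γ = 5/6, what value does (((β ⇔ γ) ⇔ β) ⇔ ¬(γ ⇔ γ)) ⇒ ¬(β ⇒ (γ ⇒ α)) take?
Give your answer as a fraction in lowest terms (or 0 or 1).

β ⇔ γ = 1/2 ⇔ 5/6 = 2/3
(β ⇔ γ) ⇔ β = 2/3 ⇔ 1/2 = 5/6
γ ⇔ γ = 5/6 ⇔ 5/6 = 1
¬(γ ⇔ γ) = ¬1 = 0
((β ⇔ γ) ⇔ β) ⇔ ¬(γ ⇔ γ) = 5/6 ⇔ 0 = 1/6
γ ⇒ α = 5/6 ⇒ 2/3 = 5/6
β ⇒ (γ ⇒ α) = 1/2 ⇒ 5/6 = 1
¬(β ⇒ (γ ⇒ α)) = ¬1 = 0
(((β ⇔ γ) ⇔ β) ⇔ ¬(γ ⇔ γ)) ⇒ ¬(β ⇒ (γ ⇒ α)) = 1/6 ⇒ 0 = 5/6

5/6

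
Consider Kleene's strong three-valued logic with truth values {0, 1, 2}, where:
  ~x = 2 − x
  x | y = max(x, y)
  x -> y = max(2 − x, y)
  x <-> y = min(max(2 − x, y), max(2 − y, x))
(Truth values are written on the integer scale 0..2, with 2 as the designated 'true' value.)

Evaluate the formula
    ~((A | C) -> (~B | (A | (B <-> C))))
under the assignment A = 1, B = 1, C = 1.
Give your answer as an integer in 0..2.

1

A | C = 1 | 1 = 1
~B = ~1 = 1
B <-> C = 1 <-> 1 = 1
A | (B <-> C) = 1 | 1 = 1
~B | (A | (B <-> C)) = 1 | 1 = 1
(A | C) -> (~B | (A | (B <-> C))) = 1 -> 1 = 1
~((A | C) -> (~B | (A | (B <-> C)))) = ~1 = 1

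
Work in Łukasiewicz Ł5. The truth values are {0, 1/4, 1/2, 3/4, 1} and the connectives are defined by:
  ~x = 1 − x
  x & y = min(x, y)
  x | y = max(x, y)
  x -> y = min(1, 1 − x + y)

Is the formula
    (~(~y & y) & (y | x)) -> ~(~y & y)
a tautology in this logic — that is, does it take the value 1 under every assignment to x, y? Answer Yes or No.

At x = 3/4, y = 0, for instance:
~y = ~0 = 1
~y & y = 1 & 0 = 0
~(~y & y) = ~0 = 1
y | x = 0 | 3/4 = 3/4
~(~y & y) & (y | x) = 1 & 3/4 = 3/4
(~(~y & y) & (y | x)) -> ~(~y & y) = 3/4 -> 1 = 1
and checking the remaining 24 assignments likewise gives ≥ 1 in every case.

Yes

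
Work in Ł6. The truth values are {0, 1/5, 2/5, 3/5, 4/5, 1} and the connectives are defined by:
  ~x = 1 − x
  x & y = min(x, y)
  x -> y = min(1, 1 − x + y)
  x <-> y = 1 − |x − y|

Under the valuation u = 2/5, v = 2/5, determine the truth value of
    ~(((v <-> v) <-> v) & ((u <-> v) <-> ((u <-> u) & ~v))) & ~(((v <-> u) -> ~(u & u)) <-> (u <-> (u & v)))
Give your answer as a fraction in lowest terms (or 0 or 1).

v <-> v = 2/5 <-> 2/5 = 1
(v <-> v) <-> v = 1 <-> 2/5 = 2/5
u <-> v = 2/5 <-> 2/5 = 1
u <-> u = 2/5 <-> 2/5 = 1
~v = ~2/5 = 3/5
(u <-> u) & ~v = 1 & 3/5 = 3/5
(u <-> v) <-> ((u <-> u) & ~v) = 1 <-> 3/5 = 3/5
((v <-> v) <-> v) & ((u <-> v) <-> ((u <-> u) & ~v)) = 2/5 & 3/5 = 2/5
~(((v <-> v) <-> v) & ((u <-> v) <-> ((u <-> u) & ~v))) = ~2/5 = 3/5
v <-> u = 2/5 <-> 2/5 = 1
u & u = 2/5 & 2/5 = 2/5
~(u & u) = ~2/5 = 3/5
(v <-> u) -> ~(u & u) = 1 -> 3/5 = 3/5
u & v = 2/5 & 2/5 = 2/5
u <-> (u & v) = 2/5 <-> 2/5 = 1
((v <-> u) -> ~(u & u)) <-> (u <-> (u & v)) = 3/5 <-> 1 = 3/5
~(((v <-> u) -> ~(u & u)) <-> (u <-> (u & v))) = ~3/5 = 2/5
~(((v <-> v) <-> v) & ((u <-> v) <-> ((u <-> u) & ~v))) & ~(((v <-> u) -> ~(u & u)) <-> (u <-> (u & v))) = 3/5 & 2/5 = 2/5

2/5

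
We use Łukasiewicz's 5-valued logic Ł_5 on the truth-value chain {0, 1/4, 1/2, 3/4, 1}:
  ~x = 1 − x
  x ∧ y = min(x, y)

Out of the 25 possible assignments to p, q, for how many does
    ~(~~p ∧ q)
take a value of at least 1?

9

value 1: 9 assignments (counts)
value 3/4: 7 assignments
value 1/2: 5 assignments
value 1/4: 3 assignments
value 0: 1 assignment
So 9 of the 25 assignments meet the threshold.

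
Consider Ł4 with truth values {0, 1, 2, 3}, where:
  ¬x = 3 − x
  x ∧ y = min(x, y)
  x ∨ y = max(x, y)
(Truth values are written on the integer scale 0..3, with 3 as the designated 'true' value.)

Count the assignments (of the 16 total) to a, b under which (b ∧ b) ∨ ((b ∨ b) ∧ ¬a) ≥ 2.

8

a = 0, b = 0 ↦ 0  <
a = 0, b = 1 ↦ 1  <
a = 0, b = 2 ↦ 2  ≥
a = 0, b = 3 ↦ 3  ≥
a = 1, b = 0 ↦ 0  <
a = 1, b = 1 ↦ 1  <
a = 1, b = 2 ↦ 2  ≥
a = 1, b = 3 ↦ 3  ≥
a = 2, b = 0 ↦ 0  <
a = 2, b = 1 ↦ 1  <
a = 2, b = 2 ↦ 2  ≥
a = 2, b = 3 ↦ 3  ≥
a = 3, b = 0 ↦ 0  <
a = 3, b = 1 ↦ 1  <
a = 3, b = 2 ↦ 2  ≥
a = 3, b = 3 ↦ 3  ≥
So 8 of the 16 assignments meet the threshold.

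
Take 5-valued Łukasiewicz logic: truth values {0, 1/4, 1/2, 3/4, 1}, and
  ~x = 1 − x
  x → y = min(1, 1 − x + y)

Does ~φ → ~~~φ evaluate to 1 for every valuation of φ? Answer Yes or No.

Yes

φ = 0 ↦ 1
φ = 1/4 ↦ 1
φ = 1/2 ↦ 1
φ = 3/4 ↦ 1
φ = 1 ↦ 1
Every assignment gives a value ≥ 1.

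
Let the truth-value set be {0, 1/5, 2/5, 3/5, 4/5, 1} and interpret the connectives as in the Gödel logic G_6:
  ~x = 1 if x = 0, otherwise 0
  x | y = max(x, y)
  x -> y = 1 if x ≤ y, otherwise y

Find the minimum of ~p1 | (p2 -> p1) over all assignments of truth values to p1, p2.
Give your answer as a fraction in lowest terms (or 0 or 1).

1/5

Take p1 = 1/5, p2 = 2/5:
~p1 = ~1/5 = 0
p2 -> p1 = 2/5 -> 1/5 = 1/5
~p1 | (p2 -> p1) = 0 | 1/5 = 1/5
No assignment yields a value below 1/5, so this is the minimum.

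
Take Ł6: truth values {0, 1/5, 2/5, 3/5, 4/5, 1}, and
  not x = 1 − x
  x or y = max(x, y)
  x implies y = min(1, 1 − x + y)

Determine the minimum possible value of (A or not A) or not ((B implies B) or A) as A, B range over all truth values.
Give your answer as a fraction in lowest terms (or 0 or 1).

Take A = 2/5, B = 0:
not A = not 2/5 = 3/5
A or not A = 2/5 or 3/5 = 3/5
B implies B = 0 implies 0 = 1
(B implies B) or A = 1 or 2/5 = 1
not ((B implies B) or A) = not 1 = 0
(A or not A) or not ((B implies B) or A) = 3/5 or 0 = 3/5
No assignment yields a value below 3/5, so this is the minimum.

3/5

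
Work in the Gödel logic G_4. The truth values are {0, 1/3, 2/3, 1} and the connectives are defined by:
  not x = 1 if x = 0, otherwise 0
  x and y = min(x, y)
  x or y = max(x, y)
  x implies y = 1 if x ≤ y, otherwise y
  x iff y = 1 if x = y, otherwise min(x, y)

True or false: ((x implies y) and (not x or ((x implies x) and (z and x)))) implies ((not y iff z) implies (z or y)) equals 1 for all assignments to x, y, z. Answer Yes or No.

Counterexample: take x = 0, y = 1/3, z = 0.
x implies y = 0 implies 1/3 = 1
not x = not 0 = 1
x implies x = 0 implies 0 = 1
z and x = 0 and 0 = 0
(x implies x) and (z and x) = 1 and 0 = 0
not x or ((x implies x) and (z and x)) = 1 or 0 = 1
(x implies y) and (not x or ((x implies x) and (z and x))) = 1 and 1 = 1
not y = not 1/3 = 0
not y iff z = 0 iff 0 = 1
z or y = 0 or 1/3 = 1/3
(not y iff z) implies (z or y) = 1 implies 1/3 = 1/3
((x implies y) and (not x or ((x implies x) and (z and x)))) implies ((not y iff z) implies (z or y)) = 1 implies 1/3 = 1/3
This gives 1/3 ≠ 1.

No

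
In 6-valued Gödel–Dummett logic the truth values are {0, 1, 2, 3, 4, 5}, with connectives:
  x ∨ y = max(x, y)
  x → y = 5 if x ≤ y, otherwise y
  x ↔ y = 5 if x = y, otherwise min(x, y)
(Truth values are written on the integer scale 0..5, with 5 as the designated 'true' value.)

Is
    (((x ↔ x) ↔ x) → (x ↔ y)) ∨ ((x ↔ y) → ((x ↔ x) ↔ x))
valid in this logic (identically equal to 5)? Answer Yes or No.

Yes

At x = 4, y = 3, for instance:
x ↔ x = 4 ↔ 4 = 5
(x ↔ x) ↔ x = 5 ↔ 4 = 4
x ↔ y = 4 ↔ 3 = 3
((x ↔ x) ↔ x) → (x ↔ y) = 4 → 3 = 3
(x ↔ y) → ((x ↔ x) ↔ x) = 3 → 4 = 5
(((x ↔ x) ↔ x) → (x ↔ y)) ∨ ((x ↔ y) → ((x ↔ x) ↔ x)) = 3 ∨ 5 = 5
and checking the remaining 35 assignments likewise gives ≥ 5 in every case.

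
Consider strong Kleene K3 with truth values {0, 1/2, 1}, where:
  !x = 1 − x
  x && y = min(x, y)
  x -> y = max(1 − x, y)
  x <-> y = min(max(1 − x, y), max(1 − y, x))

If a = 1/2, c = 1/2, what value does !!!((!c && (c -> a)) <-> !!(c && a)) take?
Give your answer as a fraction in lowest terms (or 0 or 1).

1/2

!c = !1/2 = 1/2
c -> a = 1/2 -> 1/2 = 1/2
!c && (c -> a) = 1/2 && 1/2 = 1/2
c && a = 1/2 && 1/2 = 1/2
!(c && a) = !1/2 = 1/2
!!(c && a) = !1/2 = 1/2
(!c && (c -> a)) <-> !!(c && a) = 1/2 <-> 1/2 = 1/2
!((!c && (c -> a)) <-> !!(c && a)) = !1/2 = 1/2
!!((!c && (c -> a)) <-> !!(c && a)) = !1/2 = 1/2
!!!((!c && (c -> a)) <-> !!(c && a)) = !1/2 = 1/2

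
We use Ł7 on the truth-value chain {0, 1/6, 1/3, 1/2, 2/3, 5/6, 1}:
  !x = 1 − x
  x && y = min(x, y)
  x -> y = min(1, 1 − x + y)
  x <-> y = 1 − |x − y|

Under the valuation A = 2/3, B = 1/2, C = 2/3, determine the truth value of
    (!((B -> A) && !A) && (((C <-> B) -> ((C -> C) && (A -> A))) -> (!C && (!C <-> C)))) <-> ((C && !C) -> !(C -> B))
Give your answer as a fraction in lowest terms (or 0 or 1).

1/2

B -> A = 1/2 -> 2/3 = 1
!A = !2/3 = 1/3
(B -> A) && !A = 1 && 1/3 = 1/3
!((B -> A) && !A) = !1/3 = 2/3
C <-> B = 2/3 <-> 1/2 = 5/6
C -> C = 2/3 -> 2/3 = 1
A -> A = 2/3 -> 2/3 = 1
(C -> C) && (A -> A) = 1 && 1 = 1
(C <-> B) -> ((C -> C) && (A -> A)) = 5/6 -> 1 = 1
!C = !2/3 = 1/3
!C = !2/3 = 1/3
!C <-> C = 1/3 <-> 2/3 = 2/3
!C && (!C <-> C) = 1/3 && 2/3 = 1/3
((C <-> B) -> ((C -> C) && (A -> A))) -> (!C && (!C <-> C)) = 1 -> 1/3 = 1/3
!((B -> A) && !A) && (((C <-> B) -> ((C -> C) && (A -> A))) -> (!C && (!C <-> C))) = 2/3 && 1/3 = 1/3
!C = !2/3 = 1/3
C && !C = 2/3 && 1/3 = 1/3
C -> B = 2/3 -> 1/2 = 5/6
!(C -> B) = !5/6 = 1/6
(C && !C) -> !(C -> B) = 1/3 -> 1/6 = 5/6
(!((B -> A) && !A) && (((C <-> B) -> ((C -> C) && (A -> A))) -> (!C && (!C <-> C)))) <-> ((C && !C) -> !(C -> B)) = 1/3 <-> 5/6 = 1/2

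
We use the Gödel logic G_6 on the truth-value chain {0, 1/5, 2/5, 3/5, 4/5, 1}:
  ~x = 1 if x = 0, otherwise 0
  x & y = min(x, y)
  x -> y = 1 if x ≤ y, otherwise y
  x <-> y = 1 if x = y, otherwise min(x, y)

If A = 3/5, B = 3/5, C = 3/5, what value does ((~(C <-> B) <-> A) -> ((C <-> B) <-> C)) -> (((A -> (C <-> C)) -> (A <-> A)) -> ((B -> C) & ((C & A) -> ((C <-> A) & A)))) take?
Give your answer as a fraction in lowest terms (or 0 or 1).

C <-> B = 3/5 <-> 3/5 = 1
~(C <-> B) = ~1 = 0
~(C <-> B) <-> A = 0 <-> 3/5 = 0
C <-> B = 3/5 <-> 3/5 = 1
(C <-> B) <-> C = 1 <-> 3/5 = 3/5
(~(C <-> B) <-> A) -> ((C <-> B) <-> C) = 0 -> 3/5 = 1
C <-> C = 3/5 <-> 3/5 = 1
A -> (C <-> C) = 3/5 -> 1 = 1
A <-> A = 3/5 <-> 3/5 = 1
(A -> (C <-> C)) -> (A <-> A) = 1 -> 1 = 1
B -> C = 3/5 -> 3/5 = 1
C & A = 3/5 & 3/5 = 3/5
C <-> A = 3/5 <-> 3/5 = 1
(C <-> A) & A = 1 & 3/5 = 3/5
(C & A) -> ((C <-> A) & A) = 3/5 -> 3/5 = 1
(B -> C) & ((C & A) -> ((C <-> A) & A)) = 1 & 1 = 1
((A -> (C <-> C)) -> (A <-> A)) -> ((B -> C) & ((C & A) -> ((C <-> A) & A))) = 1 -> 1 = 1
((~(C <-> B) <-> A) -> ((C <-> B) <-> C)) -> (((A -> (C <-> C)) -> (A <-> A)) -> ((B -> C) & ((C & A) -> ((C <-> A) & A)))) = 1 -> 1 = 1

1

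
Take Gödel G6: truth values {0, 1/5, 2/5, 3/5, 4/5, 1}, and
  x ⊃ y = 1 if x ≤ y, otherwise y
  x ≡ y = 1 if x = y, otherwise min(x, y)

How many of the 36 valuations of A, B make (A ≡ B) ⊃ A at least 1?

value 1: 31 assignments (counts)
value 4/5: 1 assignment
value 3/5: 1 assignment
value 2/5: 1 assignment
value 1/5: 1 assignment
value 0: 1 assignment
So 31 of the 36 assignments meet the threshold.

31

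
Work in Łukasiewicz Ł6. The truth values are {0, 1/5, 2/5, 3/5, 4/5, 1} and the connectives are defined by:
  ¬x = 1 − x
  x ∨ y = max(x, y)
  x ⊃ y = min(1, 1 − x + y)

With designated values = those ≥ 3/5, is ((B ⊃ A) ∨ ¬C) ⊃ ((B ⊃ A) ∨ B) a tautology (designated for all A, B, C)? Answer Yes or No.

At A = 3/5, B = 1, C = 4/5, for instance:
B ⊃ A = 1 ⊃ 3/5 = 3/5
¬C = ¬4/5 = 1/5
(B ⊃ A) ∨ ¬C = 3/5 ∨ 1/5 = 3/5
B ⊃ A = 1 ⊃ 3/5 = 3/5
(B ⊃ A) ∨ B = 3/5 ∨ 1 = 1
((B ⊃ A) ∨ ¬C) ⊃ ((B ⊃ A) ∨ B) = 3/5 ⊃ 1 = 1
and checking the remaining 215 assignments likewise gives ≥ 3/5 in every case.

Yes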